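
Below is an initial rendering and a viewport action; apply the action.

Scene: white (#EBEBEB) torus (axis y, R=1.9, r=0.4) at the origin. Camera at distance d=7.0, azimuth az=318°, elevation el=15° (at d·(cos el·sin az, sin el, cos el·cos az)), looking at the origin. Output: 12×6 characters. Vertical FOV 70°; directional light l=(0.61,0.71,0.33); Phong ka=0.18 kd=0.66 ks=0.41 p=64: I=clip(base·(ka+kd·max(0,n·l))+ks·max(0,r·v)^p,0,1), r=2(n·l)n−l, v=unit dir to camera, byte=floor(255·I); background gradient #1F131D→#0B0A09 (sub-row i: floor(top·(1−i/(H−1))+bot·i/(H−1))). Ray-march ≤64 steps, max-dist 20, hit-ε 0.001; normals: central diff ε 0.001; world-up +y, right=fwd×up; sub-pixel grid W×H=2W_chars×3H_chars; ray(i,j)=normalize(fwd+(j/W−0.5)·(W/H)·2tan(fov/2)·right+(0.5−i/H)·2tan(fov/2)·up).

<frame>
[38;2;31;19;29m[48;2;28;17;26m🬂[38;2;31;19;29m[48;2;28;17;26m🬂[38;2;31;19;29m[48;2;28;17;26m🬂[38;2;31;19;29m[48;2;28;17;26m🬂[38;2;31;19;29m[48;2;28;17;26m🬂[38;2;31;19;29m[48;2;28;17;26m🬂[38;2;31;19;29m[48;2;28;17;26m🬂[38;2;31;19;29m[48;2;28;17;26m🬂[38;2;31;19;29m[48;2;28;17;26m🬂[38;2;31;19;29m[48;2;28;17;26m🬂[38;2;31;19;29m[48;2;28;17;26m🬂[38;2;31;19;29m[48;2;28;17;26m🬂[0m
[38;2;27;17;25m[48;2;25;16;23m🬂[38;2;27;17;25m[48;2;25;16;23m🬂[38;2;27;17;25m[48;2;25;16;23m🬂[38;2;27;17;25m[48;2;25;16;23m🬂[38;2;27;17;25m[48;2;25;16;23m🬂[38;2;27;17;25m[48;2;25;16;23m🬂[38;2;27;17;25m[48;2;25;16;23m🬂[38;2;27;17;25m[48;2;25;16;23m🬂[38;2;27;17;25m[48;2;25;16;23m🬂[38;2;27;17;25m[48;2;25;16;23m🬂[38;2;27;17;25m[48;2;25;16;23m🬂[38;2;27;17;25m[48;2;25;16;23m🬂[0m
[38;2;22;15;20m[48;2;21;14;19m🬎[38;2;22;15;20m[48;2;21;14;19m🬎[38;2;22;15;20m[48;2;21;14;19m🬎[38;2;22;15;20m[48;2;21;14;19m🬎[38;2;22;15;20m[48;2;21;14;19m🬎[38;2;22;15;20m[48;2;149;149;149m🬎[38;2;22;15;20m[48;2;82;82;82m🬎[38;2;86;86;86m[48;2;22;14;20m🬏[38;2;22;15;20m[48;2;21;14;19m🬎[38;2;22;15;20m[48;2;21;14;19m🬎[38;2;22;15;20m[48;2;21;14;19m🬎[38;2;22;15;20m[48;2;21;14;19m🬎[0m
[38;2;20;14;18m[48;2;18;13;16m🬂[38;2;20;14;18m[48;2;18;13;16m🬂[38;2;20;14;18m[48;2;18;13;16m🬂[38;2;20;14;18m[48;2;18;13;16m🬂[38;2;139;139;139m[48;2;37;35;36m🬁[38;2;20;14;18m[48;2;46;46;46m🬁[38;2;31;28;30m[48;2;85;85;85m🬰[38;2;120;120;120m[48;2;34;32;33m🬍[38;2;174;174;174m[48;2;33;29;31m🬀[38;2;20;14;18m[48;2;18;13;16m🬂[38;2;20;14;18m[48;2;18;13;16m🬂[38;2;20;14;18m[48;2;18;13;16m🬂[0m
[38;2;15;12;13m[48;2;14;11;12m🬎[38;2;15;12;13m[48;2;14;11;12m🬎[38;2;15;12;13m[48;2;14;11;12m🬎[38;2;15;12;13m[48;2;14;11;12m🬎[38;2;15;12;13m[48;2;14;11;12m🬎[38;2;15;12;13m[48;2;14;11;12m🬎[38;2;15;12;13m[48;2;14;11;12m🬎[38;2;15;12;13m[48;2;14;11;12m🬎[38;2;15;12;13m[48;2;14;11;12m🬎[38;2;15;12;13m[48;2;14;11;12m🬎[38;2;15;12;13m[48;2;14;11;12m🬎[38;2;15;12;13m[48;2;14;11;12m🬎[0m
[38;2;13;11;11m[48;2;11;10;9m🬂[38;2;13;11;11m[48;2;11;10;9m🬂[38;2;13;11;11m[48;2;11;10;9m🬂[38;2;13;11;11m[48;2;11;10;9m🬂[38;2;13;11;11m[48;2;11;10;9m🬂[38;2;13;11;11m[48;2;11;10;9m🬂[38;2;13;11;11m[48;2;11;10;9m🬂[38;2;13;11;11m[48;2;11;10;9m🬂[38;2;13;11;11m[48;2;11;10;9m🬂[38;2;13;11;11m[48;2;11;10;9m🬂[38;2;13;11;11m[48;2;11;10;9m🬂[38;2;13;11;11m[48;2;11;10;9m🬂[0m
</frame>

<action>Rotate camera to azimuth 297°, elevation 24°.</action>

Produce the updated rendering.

<frame>
[38;2;31;19;29m[48;2;28;17;26m🬂[38;2;31;19;29m[48;2;28;17;26m🬂[38;2;31;19;29m[48;2;28;17;26m🬂[38;2;31;19;29m[48;2;28;17;26m🬂[38;2;31;19;29m[48;2;28;17;26m🬂[38;2;31;19;29m[48;2;28;17;26m🬂[38;2;31;19;29m[48;2;28;17;26m🬂[38;2;31;19;29m[48;2;28;17;26m🬂[38;2;31;19;29m[48;2;28;17;26m🬂[38;2;31;19;29m[48;2;28;17;26m🬂[38;2;31;19;29m[48;2;28;17;26m🬂[38;2;31;19;29m[48;2;28;17;26m🬂[0m
[38;2;27;17;25m[48;2;25;16;23m🬂[38;2;27;17;25m[48;2;25;16;23m🬂[38;2;27;17;25m[48;2;25;16;23m🬂[38;2;27;17;25m[48;2;25;16;23m🬂[38;2;27;17;25m[48;2;25;16;23m🬂[38;2;27;17;25m[48;2;25;16;23m🬂[38;2;27;17;25m[48;2;25;16;23m🬂[38;2;27;17;25m[48;2;25;16;23m🬂[38;2;27;17;25m[48;2;25;16;23m🬂[38;2;27;17;25m[48;2;25;16;23m🬂[38;2;27;17;25m[48;2;25;16;23m🬂[38;2;27;17;25m[48;2;25;16;23m🬂[0m
[38;2;22;15;20m[48;2;21;14;19m🬎[38;2;22;15;20m[48;2;21;14;19m🬎[38;2;22;15;20m[48;2;21;14;19m🬎[38;2;22;15;20m[48;2;21;14;19m🬎[38;2;22;14;20m[48;2;166;166;166m🬝[38;2;27;21;26m[48;2;129;129;129m🬬[38;2;22;15;20m[48;2;42;42;42m🬎[38;2;26;20;24m[48;2;121;121;121m🬝[38;2;22;15;20m[48;2;21;14;19m🬎[38;2;22;15;20m[48;2;21;14;19m🬎[38;2;22;15;20m[48;2;21;14;19m🬎[38;2;22;15;20m[48;2;21;14;19m🬎[0m
[38;2;20;14;18m[48;2;18;13;16m🬂[38;2;20;14;18m[48;2;18;13;16m🬂[38;2;20;14;18m[48;2;18;13;16m🬂[38;2;20;14;18m[48;2;18;13;16m🬂[38;2;193;193;193m[48;2;54;53;54m🬁[38;2;31;28;30m[48;2;134;134;134m🬰[38;2;31;28;30m[48;2;152;152;152m🬰[38;2;43;42;43m[48;2;142;142;142m🬰[38;2;140;140;140m[48;2;18;13;16m🬄[38;2;20;14;18m[48;2;18;13;16m🬂[38;2;20;14;18m[48;2;18;13;16m🬂[38;2;20;14;18m[48;2;18;13;16m🬂[0m
[38;2;15;12;13m[48;2;14;11;12m🬎[38;2;15;12;13m[48;2;14;11;12m🬎[38;2;15;12;13m[48;2;14;11;12m🬎[38;2;15;12;13m[48;2;14;11;12m🬎[38;2;15;12;13m[48;2;14;11;12m🬎[38;2;15;12;13m[48;2;14;11;12m🬎[38;2;15;12;13m[48;2;14;11;12m🬎[38;2;15;12;13m[48;2;14;11;12m🬎[38;2;15;12;13m[48;2;14;11;12m🬎[38;2;15;12;13m[48;2;14;11;12m🬎[38;2;15;12;13m[48;2;14;11;12m🬎[38;2;15;12;13m[48;2;14;11;12m🬎[0m
[38;2;13;11;11m[48;2;11;10;9m🬂[38;2;13;11;11m[48;2;11;10;9m🬂[38;2;13;11;11m[48;2;11;10;9m🬂[38;2;13;11;11m[48;2;11;10;9m🬂[38;2;13;11;11m[48;2;11;10;9m🬂[38;2;13;11;11m[48;2;11;10;9m🬂[38;2;13;11;11m[48;2;11;10;9m🬂[38;2;13;11;11m[48;2;11;10;9m🬂[38;2;13;11;11m[48;2;11;10;9m🬂[38;2;13;11;11m[48;2;11;10;9m🬂[38;2;13;11;11m[48;2;11;10;9m🬂[38;2;13;11;11m[48;2;11;10;9m🬂[0m
</frame>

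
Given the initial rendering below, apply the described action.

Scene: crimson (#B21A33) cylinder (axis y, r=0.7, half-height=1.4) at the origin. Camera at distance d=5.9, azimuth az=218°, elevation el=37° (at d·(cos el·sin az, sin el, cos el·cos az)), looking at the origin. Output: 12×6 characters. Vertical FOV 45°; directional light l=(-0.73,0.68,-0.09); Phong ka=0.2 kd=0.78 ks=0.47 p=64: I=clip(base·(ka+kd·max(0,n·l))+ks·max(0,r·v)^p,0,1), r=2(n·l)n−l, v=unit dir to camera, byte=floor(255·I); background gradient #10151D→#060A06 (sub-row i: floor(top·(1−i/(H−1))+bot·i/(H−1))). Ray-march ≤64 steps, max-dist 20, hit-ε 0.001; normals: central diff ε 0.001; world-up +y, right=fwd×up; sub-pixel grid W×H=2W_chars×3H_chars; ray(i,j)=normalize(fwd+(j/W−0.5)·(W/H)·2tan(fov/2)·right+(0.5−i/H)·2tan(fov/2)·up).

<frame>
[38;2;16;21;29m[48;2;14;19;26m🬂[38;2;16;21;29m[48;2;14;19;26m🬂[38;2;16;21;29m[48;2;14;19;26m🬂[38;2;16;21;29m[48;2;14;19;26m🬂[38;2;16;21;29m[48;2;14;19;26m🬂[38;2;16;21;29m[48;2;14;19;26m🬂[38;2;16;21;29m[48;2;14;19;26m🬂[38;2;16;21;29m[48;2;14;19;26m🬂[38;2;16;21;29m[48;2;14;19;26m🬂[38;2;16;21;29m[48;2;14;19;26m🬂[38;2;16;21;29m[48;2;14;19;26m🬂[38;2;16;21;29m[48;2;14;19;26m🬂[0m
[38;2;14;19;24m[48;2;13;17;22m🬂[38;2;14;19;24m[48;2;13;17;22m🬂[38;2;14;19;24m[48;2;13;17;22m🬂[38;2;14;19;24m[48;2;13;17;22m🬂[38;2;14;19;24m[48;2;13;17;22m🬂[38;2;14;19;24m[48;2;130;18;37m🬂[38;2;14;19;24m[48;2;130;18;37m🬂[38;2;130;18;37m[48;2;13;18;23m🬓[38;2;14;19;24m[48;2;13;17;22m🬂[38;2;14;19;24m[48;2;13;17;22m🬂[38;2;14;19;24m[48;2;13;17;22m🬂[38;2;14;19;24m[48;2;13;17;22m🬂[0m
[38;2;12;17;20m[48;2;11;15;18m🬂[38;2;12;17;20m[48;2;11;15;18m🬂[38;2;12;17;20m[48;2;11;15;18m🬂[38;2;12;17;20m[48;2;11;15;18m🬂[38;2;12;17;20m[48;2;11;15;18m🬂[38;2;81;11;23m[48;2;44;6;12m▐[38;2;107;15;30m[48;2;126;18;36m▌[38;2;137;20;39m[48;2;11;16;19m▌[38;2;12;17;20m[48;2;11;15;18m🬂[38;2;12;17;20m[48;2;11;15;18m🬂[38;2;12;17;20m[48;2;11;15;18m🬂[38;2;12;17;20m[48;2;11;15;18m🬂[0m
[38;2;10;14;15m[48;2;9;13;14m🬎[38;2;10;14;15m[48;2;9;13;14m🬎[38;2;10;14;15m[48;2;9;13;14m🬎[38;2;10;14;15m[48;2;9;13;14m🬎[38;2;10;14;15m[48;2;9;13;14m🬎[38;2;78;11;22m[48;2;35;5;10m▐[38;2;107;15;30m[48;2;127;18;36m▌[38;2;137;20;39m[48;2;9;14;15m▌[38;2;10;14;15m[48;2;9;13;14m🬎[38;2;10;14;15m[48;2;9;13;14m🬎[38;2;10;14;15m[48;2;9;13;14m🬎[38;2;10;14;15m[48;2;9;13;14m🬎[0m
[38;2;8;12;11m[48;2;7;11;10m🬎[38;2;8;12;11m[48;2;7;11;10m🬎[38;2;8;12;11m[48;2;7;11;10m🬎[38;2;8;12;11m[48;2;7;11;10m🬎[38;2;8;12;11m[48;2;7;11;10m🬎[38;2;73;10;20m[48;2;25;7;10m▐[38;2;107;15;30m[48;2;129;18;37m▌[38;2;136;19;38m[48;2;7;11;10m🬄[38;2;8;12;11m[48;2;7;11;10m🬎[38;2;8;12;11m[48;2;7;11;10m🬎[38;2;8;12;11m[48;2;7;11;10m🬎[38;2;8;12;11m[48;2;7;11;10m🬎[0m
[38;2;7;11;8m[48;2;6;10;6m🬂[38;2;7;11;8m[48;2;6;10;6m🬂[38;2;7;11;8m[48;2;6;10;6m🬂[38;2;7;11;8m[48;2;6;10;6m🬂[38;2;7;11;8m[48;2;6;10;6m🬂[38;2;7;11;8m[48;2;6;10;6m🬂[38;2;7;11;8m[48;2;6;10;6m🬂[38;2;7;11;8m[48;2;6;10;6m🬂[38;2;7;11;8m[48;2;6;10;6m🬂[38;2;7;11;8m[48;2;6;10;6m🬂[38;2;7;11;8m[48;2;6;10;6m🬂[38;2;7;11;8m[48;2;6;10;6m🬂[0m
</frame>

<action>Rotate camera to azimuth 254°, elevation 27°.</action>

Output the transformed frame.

<frame>
[38;2;16;21;29m[48;2;14;19;26m🬂[38;2;16;21;29m[48;2;14;19;26m🬂[38;2;16;21;29m[48;2;14;19;26m🬂[38;2;16;21;29m[48;2;14;19;26m🬂[38;2;16;21;29m[48;2;14;19;26m🬂[38;2;16;21;29m[48;2;14;19;26m🬂[38;2;16;21;29m[48;2;14;19;26m🬂[38;2;16;21;29m[48;2;14;19;26m🬂[38;2;16;21;29m[48;2;14;19;26m🬂[38;2;16;21;29m[48;2;14;19;26m🬂[38;2;16;21;29m[48;2;14;19;26m🬂[38;2;16;21;29m[48;2;14;19;26m🬂[0m
[38;2;14;19;24m[48;2;13;17;22m🬂[38;2;14;19;24m[48;2;13;17;22m🬂[38;2;14;19;24m[48;2;13;17;22m🬂[38;2;14;19;24m[48;2;13;17;22m🬂[38;2;14;19;24m[48;2;13;17;22m🬂[38;2;14;19;24m[48;2;122;17;34m🬂[38;2;14;19;24m[48;2;133;18;38m🬂[38;2;126;18;36m[48;2;13;18;23m🬓[38;2;14;19;24m[48;2;13;17;22m🬂[38;2;14;19;24m[48;2;13;17;22m🬂[38;2;14;19;24m[48;2;13;17;22m🬂[38;2;14;19;24m[48;2;13;17;22m🬂[0m
[38;2;12;17;20m[48;2;11;15;18m🬂[38;2;12;17;20m[48;2;11;15;18m🬂[38;2;12;17;20m[48;2;11;15;18m🬂[38;2;12;17;20m[48;2;11;15;18m🬂[38;2;12;17;20m[48;2;11;15;18m🬂[38;2;125;18;35m[48;2;99;14;28m▐[38;2;136;19;39m[48;2;136;19;38m🬝[38;2;121;17;34m[48;2;11;16;19m▌[38;2;12;17;20m[48;2;11;15;18m🬂[38;2;12;17;20m[48;2;11;15;18m🬂[38;2;12;17;20m[48;2;11;15;18m🬂[38;2;12;17;20m[48;2;11;15;18m🬂[0m
[38;2;10;14;15m[48;2;9;13;14m🬎[38;2;10;14;15m[48;2;9;13;14m🬎[38;2;10;14;15m[48;2;9;13;14m🬎[38;2;10;14;15m[48;2;9;13;14m🬎[38;2;10;14;15m[48;2;9;13;14m🬎[38;2;124;18;35m[48;2;93;13;26m▐[38;2;136;19;39m[48;2;135;19;38m▌[38;2;116;16;32m[48;2;9;14;15m▌[38;2;10;14;15m[48;2;9;13;14m🬎[38;2;10;14;15m[48;2;9;13;14m🬎[38;2;10;14;15m[48;2;9;13;14m🬎[38;2;10;14;15m[48;2;9;13;14m🬎[0m
[38;2;8;12;11m[48;2;7;11;10m🬎[38;2;8;12;11m[48;2;7;11;10m🬎[38;2;8;12;11m[48;2;7;11;10m🬎[38;2;8;12;11m[48;2;7;11;10m🬎[38;2;8;12;11m[48;2;7;11;10m🬎[38;2;122;17;35m[48;2;84;11;24m▐[38;2;136;19;39m[48;2;134;19;38m▌[38;2;110;15;31m[48;2;7;12;11m▌[38;2;8;12;11m[48;2;7;11;10m🬎[38;2;8;12;11m[48;2;7;11;10m🬎[38;2;8;12;11m[48;2;7;11;10m🬎[38;2;8;12;11m[48;2;7;11;10m🬎[0m
[38;2;7;11;8m[48;2;6;10;6m🬂[38;2;7;11;8m[48;2;6;10;6m🬂[38;2;7;11;8m[48;2;6;10;6m🬂[38;2;7;11;8m[48;2;6;10;6m🬂[38;2;7;11;8m[48;2;6;10;6m🬂[38;2;7;11;8m[48;2;6;10;6m🬂[38;2;7;11;8m[48;2;6;10;6m🬂[38;2;7;11;8m[48;2;6;10;6m🬂[38;2;7;11;8m[48;2;6;10;6m🬂[38;2;7;11;8m[48;2;6;10;6m🬂[38;2;7;11;8m[48;2;6;10;6m🬂[38;2;7;11;8m[48;2;6;10;6m🬂[0m
</frame>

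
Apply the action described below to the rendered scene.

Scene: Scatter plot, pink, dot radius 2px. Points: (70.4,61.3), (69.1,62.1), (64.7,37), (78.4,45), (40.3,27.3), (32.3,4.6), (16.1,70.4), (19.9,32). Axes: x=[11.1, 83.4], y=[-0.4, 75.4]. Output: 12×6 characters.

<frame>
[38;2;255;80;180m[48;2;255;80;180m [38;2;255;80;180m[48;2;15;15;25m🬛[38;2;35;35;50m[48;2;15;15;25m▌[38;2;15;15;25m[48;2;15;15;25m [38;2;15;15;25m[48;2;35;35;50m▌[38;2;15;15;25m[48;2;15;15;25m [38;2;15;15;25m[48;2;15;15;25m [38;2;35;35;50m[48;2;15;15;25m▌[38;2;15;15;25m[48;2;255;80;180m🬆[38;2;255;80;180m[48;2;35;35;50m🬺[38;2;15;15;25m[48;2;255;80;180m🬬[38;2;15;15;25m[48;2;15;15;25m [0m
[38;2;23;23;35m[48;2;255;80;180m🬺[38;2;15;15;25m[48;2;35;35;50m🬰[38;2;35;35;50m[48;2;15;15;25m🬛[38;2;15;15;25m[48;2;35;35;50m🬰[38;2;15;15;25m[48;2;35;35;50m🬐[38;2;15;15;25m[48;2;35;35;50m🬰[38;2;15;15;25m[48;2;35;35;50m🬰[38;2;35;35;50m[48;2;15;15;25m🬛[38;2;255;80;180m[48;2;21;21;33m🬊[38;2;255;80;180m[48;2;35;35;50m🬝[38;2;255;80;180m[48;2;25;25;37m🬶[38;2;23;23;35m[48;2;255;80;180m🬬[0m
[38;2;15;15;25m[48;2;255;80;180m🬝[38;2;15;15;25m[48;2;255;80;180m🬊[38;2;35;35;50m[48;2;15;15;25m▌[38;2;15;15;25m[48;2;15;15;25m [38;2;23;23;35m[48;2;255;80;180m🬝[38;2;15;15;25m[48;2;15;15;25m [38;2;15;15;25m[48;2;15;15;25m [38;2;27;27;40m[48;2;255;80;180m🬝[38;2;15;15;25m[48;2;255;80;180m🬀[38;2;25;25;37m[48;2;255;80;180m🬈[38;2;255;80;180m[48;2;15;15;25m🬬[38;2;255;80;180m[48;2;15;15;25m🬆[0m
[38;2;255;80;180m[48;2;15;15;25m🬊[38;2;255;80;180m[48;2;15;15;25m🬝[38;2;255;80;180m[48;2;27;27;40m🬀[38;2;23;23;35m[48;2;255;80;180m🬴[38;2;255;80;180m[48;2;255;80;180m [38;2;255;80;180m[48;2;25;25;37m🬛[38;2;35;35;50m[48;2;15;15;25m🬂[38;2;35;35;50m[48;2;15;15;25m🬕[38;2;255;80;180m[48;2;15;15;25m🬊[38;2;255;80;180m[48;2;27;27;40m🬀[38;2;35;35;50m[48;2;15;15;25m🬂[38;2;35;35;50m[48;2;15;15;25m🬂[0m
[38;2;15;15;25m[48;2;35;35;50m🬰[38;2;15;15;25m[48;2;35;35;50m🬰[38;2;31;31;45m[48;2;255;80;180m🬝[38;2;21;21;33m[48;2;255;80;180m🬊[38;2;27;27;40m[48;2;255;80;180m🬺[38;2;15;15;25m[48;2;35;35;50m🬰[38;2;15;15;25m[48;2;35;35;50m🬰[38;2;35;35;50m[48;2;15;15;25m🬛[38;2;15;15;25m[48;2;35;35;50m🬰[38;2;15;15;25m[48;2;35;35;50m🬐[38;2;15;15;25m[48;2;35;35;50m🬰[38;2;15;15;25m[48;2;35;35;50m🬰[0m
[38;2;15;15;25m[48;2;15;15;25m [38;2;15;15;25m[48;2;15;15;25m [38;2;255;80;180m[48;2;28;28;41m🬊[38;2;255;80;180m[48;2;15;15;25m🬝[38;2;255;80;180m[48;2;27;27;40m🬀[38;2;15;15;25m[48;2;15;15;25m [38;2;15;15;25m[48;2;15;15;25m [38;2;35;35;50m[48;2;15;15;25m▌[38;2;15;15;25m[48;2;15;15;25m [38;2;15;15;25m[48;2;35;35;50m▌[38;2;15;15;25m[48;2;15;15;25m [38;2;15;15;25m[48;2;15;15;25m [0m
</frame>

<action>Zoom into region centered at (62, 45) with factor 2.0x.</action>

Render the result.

<frame>
[38;2;15;15;25m[48;2;15;15;25m [38;2;15;15;25m[48;2;15;15;25m [38;2;35;35;50m[48;2;15;15;25m▌[38;2;15;15;25m[48;2;15;15;25m [38;2;15;15;25m[48;2;35;35;50m▌[38;2;15;15;25m[48;2;15;15;25m [38;2;15;15;25m[48;2;15;15;25m [38;2;255;80;180m[48;2;35;35;50m🬬[38;2;255;80;180m[48;2;255;80;180m [38;2;255;80;180m[48;2;30;30;43m🬄[38;2;15;15;25m[48;2;15;15;25m [38;2;15;15;25m[48;2;15;15;25m [0m
[38;2;15;15;25m[48;2;35;35;50m🬰[38;2;15;15;25m[48;2;35;35;50m🬰[38;2;35;35;50m[48;2;15;15;25m🬛[38;2;15;15;25m[48;2;35;35;50m🬰[38;2;15;15;25m[48;2;35;35;50m🬐[38;2;15;15;25m[48;2;35;35;50m🬰[38;2;15;15;25m[48;2;35;35;50m🬰[38;2;35;35;50m[48;2;15;15;25m🬛[38;2;255;80;180m[48;2;23;23;35m🬀[38;2;15;15;25m[48;2;35;35;50m🬐[38;2;15;15;25m[48;2;35;35;50m🬰[38;2;15;15;25m[48;2;35;35;50m🬰[0m
[38;2;15;15;25m[48;2;15;15;25m [38;2;15;15;25m[48;2;15;15;25m [38;2;35;35;50m[48;2;15;15;25m▌[38;2;15;15;25m[48;2;15;15;25m [38;2;15;15;25m[48;2;35;35;50m▌[38;2;15;15;25m[48;2;15;15;25m [38;2;15;15;25m[48;2;15;15;25m [38;2;35;35;50m[48;2;15;15;25m▌[38;2;15;15;25m[48;2;15;15;25m [38;2;23;23;35m[48;2;255;80;180m🬝[38;2;15;15;25m[48;2;255;80;180m🬀[38;2;15;15;25m[48;2;255;80;180m🬊[0m
[38;2;35;35;50m[48;2;15;15;25m🬂[38;2;35;35;50m[48;2;15;15;25m🬂[38;2;35;35;50m[48;2;15;15;25m🬕[38;2;35;35;50m[48;2;15;15;25m🬂[38;2;35;35;50m[48;2;15;15;25m🬨[38;2;35;35;50m[48;2;15;15;25m🬂[38;2;28;28;41m[48;2;255;80;180m🬆[38;2;27;27;40m[48;2;255;80;180m🬬[38;2;35;35;50m[48;2;15;15;25m🬂[38;2;35;35;50m[48;2;15;15;25m🬨[38;2;255;80;180m[48;2;15;15;25m🬊[38;2;255;80;180m[48;2;19;19;30m🬀[0m
[38;2;15;15;25m[48;2;35;35;50m🬰[38;2;15;15;25m[48;2;35;35;50m🬰[38;2;35;35;50m[48;2;15;15;25m🬛[38;2;15;15;25m[48;2;35;35;50m🬰[38;2;15;15;25m[48;2;35;35;50m🬐[38;2;23;23;35m[48;2;255;80;180m🬺[38;2;255;80;180m[48;2;15;15;25m🬬[38;2;255;80;180m[48;2;28;28;41m🬆[38;2;15;15;25m[48;2;35;35;50m🬰[38;2;15;15;25m[48;2;35;35;50m🬐[38;2;15;15;25m[48;2;35;35;50m🬰[38;2;15;15;25m[48;2;35;35;50m🬰[0m
[38;2;15;15;25m[48;2;15;15;25m [38;2;15;15;25m[48;2;15;15;25m [38;2;35;35;50m[48;2;15;15;25m▌[38;2;15;15;25m[48;2;15;15;25m [38;2;15;15;25m[48;2;35;35;50m▌[38;2;15;15;25m[48;2;15;15;25m [38;2;15;15;25m[48;2;15;15;25m [38;2;35;35;50m[48;2;15;15;25m▌[38;2;15;15;25m[48;2;15;15;25m [38;2;15;15;25m[48;2;35;35;50m▌[38;2;15;15;25m[48;2;15;15;25m [38;2;15;15;25m[48;2;15;15;25m [0m
</frame>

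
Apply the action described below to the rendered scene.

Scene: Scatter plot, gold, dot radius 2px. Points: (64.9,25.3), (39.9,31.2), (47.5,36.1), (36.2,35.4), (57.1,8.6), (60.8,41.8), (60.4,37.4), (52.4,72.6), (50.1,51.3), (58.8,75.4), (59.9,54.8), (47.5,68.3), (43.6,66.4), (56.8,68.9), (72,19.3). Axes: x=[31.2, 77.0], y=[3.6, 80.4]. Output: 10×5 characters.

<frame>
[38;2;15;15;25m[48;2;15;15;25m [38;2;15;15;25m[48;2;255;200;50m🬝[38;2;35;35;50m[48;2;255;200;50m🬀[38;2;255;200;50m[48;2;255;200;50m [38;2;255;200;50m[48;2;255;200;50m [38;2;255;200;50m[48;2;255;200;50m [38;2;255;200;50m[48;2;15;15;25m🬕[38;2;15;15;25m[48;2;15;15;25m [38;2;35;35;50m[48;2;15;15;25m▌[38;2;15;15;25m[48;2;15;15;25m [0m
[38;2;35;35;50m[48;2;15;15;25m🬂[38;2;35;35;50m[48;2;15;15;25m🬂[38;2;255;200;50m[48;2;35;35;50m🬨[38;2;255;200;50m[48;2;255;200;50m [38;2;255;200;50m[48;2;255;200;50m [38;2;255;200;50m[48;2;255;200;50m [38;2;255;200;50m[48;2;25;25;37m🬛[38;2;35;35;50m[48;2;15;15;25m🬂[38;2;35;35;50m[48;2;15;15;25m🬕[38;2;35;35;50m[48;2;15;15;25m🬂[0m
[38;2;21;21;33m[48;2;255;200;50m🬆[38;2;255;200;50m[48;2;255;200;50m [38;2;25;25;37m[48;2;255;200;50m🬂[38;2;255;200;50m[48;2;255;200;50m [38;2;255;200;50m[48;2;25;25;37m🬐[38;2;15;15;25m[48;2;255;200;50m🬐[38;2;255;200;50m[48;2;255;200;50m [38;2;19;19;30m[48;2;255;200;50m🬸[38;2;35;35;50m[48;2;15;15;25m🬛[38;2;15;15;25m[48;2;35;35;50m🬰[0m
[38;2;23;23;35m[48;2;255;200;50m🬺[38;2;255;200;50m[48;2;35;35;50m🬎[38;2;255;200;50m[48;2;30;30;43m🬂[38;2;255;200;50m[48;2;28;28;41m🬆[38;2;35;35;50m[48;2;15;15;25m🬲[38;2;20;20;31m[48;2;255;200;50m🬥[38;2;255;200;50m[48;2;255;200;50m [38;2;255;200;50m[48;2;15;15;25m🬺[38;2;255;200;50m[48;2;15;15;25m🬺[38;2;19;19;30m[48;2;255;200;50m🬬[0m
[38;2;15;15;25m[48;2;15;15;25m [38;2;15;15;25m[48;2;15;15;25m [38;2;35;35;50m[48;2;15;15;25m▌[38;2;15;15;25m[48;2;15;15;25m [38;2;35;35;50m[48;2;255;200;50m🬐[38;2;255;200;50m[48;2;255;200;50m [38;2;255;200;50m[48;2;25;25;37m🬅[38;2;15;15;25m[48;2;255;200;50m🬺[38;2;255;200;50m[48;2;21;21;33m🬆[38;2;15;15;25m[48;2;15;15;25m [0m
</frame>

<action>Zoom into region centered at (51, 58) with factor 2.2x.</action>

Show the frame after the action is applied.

<frame>
[38;2;15;15;25m[48;2;255;200;50m🬝[38;2;15;15;25m[48;2;255;200;50m🬊[38;2;28;28;41m[48;2;255;200;50m🬆[38;2;255;200;50m[48;2;15;15;25m🬺[38;2;35;35;50m[48;2;255;200;50m🬀[38;2;255;200;50m[48;2;255;200;50m [38;2;25;25;37m[48;2;255;200;50m🬂[38;2;255;200;50m[48;2;255;200;50m [38;2;255;200;50m[48;2;15;15;25m🬝[38;2;255;200;50m[48;2;15;15;25m🬀[0m
[38;2;255;200;50m[48;2;15;15;25m🬊[38;2;255;200;50m[48;2;15;15;25m🬝[38;2;255;200;50m[48;2;25;25;37m🬂[38;2;255;200;50m[48;2;15;15;25m🬆[38;2;35;35;50m[48;2;15;15;25m🬕[38;2;255;200;50m[48;2;19;19;30m🬀[38;2;255;200;50m[48;2;27;27;40m🬁[38;2;255;200;50m[48;2;15;15;25m🬆[38;2;35;35;50m[48;2;15;15;25m🬕[38;2;35;35;50m[48;2;15;15;25m🬂[0m
[38;2;15;15;25m[48;2;35;35;50m🬰[38;2;15;15;25m[48;2;35;35;50m🬰[38;2;35;35;50m[48;2;15;15;25m🬛[38;2;23;23;35m[48;2;255;200;50m🬝[38;2;28;28;41m[48;2;255;200;50m🬊[38;2;15;15;25m[48;2;35;35;50m🬰[38;2;35;35;50m[48;2;15;15;25m🬛[38;2;23;23;35m[48;2;255;200;50m🬝[38;2;35;35;50m[48;2;255;200;50m🬀[38;2;21;21;33m[48;2;255;200;50m🬊[0m
[38;2;15;15;25m[48;2;35;35;50m🬎[38;2;15;15;25m[48;2;35;35;50m🬎[38;2;35;35;50m[48;2;15;15;25m🬲[38;2;255;200;50m[48;2;28;28;41m🬊[38;2;255;200;50m[48;2;35;35;50m🬝[38;2;255;200;50m[48;2;23;23;35m🬀[38;2;35;35;50m[48;2;15;15;25m🬲[38;2;15;15;25m[48;2;35;35;50m🬎[38;2;255;200;50m[48;2;35;35;50m🬊[38;2;255;200;50m[48;2;20;20;31m🬐[0m
[38;2;15;15;25m[48;2;15;15;25m [38;2;15;15;25m[48;2;15;15;25m [38;2;35;35;50m[48;2;15;15;25m▌[38;2;15;15;25m[48;2;15;15;25m [38;2;35;35;50m[48;2;15;15;25m▌[38;2;15;15;25m[48;2;15;15;25m [38;2;35;35;50m[48;2;15;15;25m▌[38;2;15;15;25m[48;2;15;15;25m [38;2;35;35;50m[48;2;255;200;50m🬐[38;2;255;200;50m[48;2;255;200;50m [0m
</frame>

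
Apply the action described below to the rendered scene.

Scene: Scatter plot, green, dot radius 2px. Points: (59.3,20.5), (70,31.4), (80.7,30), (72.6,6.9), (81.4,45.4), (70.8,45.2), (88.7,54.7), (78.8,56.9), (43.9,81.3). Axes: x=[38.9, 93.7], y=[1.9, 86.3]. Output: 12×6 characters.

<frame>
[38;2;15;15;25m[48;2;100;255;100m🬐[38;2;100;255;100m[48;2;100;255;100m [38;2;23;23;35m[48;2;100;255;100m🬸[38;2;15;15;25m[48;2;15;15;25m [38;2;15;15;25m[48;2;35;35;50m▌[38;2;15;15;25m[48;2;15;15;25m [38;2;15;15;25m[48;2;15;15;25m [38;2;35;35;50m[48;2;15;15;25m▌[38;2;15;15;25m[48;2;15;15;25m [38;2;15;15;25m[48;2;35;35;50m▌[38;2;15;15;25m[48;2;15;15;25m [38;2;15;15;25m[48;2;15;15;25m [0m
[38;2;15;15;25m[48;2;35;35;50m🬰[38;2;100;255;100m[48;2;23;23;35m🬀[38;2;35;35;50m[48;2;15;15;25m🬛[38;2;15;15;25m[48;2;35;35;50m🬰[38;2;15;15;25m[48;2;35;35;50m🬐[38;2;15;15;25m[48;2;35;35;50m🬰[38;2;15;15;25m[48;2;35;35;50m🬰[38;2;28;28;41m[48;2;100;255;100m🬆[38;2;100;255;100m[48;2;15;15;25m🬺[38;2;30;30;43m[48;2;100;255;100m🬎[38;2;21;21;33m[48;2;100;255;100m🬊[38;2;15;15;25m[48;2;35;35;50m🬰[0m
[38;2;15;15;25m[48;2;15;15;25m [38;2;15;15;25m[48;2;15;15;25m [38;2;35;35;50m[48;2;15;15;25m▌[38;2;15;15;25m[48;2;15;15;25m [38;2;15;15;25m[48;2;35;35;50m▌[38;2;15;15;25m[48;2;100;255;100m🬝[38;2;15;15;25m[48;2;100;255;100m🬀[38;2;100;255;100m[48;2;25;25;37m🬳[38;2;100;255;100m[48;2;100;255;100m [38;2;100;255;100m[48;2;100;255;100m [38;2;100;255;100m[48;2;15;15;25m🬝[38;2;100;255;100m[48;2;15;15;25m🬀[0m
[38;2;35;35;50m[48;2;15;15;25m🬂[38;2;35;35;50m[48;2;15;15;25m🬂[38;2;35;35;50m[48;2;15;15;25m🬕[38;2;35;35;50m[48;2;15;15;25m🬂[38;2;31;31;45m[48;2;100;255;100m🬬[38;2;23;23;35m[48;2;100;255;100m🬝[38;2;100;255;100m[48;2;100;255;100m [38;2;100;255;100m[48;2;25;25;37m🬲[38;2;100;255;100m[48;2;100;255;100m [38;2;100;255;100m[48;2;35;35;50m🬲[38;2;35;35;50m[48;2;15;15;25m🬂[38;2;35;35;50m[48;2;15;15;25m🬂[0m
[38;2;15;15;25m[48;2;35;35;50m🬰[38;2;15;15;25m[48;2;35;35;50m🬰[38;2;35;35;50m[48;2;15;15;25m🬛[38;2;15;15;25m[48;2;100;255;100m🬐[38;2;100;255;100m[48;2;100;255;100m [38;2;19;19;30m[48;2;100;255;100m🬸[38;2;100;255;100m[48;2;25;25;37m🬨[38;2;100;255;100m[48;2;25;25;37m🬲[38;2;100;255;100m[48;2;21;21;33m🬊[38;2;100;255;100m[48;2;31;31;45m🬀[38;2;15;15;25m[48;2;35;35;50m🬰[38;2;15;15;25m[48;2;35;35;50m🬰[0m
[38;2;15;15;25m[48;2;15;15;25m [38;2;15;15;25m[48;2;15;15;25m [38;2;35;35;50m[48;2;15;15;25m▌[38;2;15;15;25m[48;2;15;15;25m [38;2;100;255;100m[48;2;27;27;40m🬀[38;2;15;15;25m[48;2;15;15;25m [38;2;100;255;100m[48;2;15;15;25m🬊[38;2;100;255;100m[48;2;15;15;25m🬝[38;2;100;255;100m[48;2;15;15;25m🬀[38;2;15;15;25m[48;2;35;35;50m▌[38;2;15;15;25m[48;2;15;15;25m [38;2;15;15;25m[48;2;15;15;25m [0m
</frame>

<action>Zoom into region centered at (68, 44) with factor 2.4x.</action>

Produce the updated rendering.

<frame>
[38;2;15;15;25m[48;2;15;15;25m [38;2;15;15;25m[48;2;15;15;25m [38;2;35;35;50m[48;2;15;15;25m▌[38;2;15;15;25m[48;2;15;15;25m [38;2;15;15;25m[48;2;35;35;50m▌[38;2;15;15;25m[48;2;15;15;25m [38;2;15;15;25m[48;2;15;15;25m [38;2;35;35;50m[48;2;15;15;25m▌[38;2;15;15;25m[48;2;15;15;25m [38;2;15;15;25m[48;2;35;35;50m▌[38;2;15;15;25m[48;2;100;255;100m🬆[38;2;100;255;100m[48;2;15;15;25m🬺[0m
[38;2;15;15;25m[48;2;35;35;50m🬰[38;2;15;15;25m[48;2;35;35;50m🬰[38;2;35;35;50m[48;2;15;15;25m🬛[38;2;15;15;25m[48;2;35;35;50m🬰[38;2;15;15;25m[48;2;35;35;50m🬐[38;2;15;15;25m[48;2;35;35;50m🬰[38;2;15;15;25m[48;2;35;35;50m🬰[38;2;27;27;40m[48;2;100;255;100m🬬[38;2;15;15;25m[48;2;35;35;50m🬰[38;2;15;15;25m[48;2;35;35;50m🬐[38;2;23;23;35m[48;2;100;255;100m🬺[38;2;100;255;100m[48;2;21;21;33m🬆[0m
[38;2;15;15;25m[48;2;15;15;25m [38;2;15;15;25m[48;2;15;15;25m [38;2;35;35;50m[48;2;15;15;25m▌[38;2;15;15;25m[48;2;15;15;25m [38;2;15;15;25m[48;2;35;35;50m▌[38;2;15;15;25m[48;2;15;15;25m [38;2;15;15;25m[48;2;100;255;100m🬐[38;2;100;255;100m[48;2;100;255;100m [38;2;15;15;25m[48;2;100;255;100m🬸[38;2;15;15;25m[48;2;35;35;50m▌[38;2;15;15;25m[48;2;15;15;25m [38;2;15;15;25m[48;2;15;15;25m [0m
[38;2;35;35;50m[48;2;15;15;25m🬂[38;2;35;35;50m[48;2;15;15;25m🬂[38;2;35;35;50m[48;2;15;15;25m🬕[38;2;35;35;50m[48;2;15;15;25m🬂[38;2;35;35;50m[48;2;15;15;25m🬨[38;2;35;35;50m[48;2;15;15;25m🬂[38;2;35;35;50m[48;2;15;15;25m🬂[38;2;100;255;100m[48;2;27;27;40m🬀[38;2;35;35;50m[48;2;15;15;25m🬂[38;2;35;35;50m[48;2;15;15;25m🬨[38;2;35;35;50m[48;2;15;15;25m🬂[38;2;35;35;50m[48;2;15;15;25m🬂[0m
[38;2;15;15;25m[48;2;35;35;50m🬰[38;2;15;15;25m[48;2;35;35;50m🬰[38;2;35;35;50m[48;2;15;15;25m🬛[38;2;15;15;25m[48;2;35;35;50m🬰[38;2;15;15;25m[48;2;35;35;50m🬐[38;2;23;23;35m[48;2;100;255;100m🬝[38;2;15;15;25m[48;2;100;255;100m🬀[38;2;28;28;41m[48;2;100;255;100m🬊[38;2;15;15;25m[48;2;35;35;50m🬰[38;2;15;15;25m[48;2;35;35;50m🬐[38;2;15;15;25m[48;2;35;35;50m🬰[38;2;15;15;25m[48;2;35;35;50m🬰[0m
[38;2;15;15;25m[48;2;15;15;25m [38;2;15;15;25m[48;2;15;15;25m [38;2;35;35;50m[48;2;15;15;25m▌[38;2;15;15;25m[48;2;15;15;25m [38;2;15;15;25m[48;2;35;35;50m▌[38;2;15;15;25m[48;2;15;15;25m [38;2;100;255;100m[48;2;15;15;25m🬊[38;2;100;255;100m[48;2;23;23;35m🬀[38;2;15;15;25m[48;2;15;15;25m [38;2;15;15;25m[48;2;35;35;50m▌[38;2;15;15;25m[48;2;15;15;25m [38;2;15;15;25m[48;2;15;15;25m [0m
</frame>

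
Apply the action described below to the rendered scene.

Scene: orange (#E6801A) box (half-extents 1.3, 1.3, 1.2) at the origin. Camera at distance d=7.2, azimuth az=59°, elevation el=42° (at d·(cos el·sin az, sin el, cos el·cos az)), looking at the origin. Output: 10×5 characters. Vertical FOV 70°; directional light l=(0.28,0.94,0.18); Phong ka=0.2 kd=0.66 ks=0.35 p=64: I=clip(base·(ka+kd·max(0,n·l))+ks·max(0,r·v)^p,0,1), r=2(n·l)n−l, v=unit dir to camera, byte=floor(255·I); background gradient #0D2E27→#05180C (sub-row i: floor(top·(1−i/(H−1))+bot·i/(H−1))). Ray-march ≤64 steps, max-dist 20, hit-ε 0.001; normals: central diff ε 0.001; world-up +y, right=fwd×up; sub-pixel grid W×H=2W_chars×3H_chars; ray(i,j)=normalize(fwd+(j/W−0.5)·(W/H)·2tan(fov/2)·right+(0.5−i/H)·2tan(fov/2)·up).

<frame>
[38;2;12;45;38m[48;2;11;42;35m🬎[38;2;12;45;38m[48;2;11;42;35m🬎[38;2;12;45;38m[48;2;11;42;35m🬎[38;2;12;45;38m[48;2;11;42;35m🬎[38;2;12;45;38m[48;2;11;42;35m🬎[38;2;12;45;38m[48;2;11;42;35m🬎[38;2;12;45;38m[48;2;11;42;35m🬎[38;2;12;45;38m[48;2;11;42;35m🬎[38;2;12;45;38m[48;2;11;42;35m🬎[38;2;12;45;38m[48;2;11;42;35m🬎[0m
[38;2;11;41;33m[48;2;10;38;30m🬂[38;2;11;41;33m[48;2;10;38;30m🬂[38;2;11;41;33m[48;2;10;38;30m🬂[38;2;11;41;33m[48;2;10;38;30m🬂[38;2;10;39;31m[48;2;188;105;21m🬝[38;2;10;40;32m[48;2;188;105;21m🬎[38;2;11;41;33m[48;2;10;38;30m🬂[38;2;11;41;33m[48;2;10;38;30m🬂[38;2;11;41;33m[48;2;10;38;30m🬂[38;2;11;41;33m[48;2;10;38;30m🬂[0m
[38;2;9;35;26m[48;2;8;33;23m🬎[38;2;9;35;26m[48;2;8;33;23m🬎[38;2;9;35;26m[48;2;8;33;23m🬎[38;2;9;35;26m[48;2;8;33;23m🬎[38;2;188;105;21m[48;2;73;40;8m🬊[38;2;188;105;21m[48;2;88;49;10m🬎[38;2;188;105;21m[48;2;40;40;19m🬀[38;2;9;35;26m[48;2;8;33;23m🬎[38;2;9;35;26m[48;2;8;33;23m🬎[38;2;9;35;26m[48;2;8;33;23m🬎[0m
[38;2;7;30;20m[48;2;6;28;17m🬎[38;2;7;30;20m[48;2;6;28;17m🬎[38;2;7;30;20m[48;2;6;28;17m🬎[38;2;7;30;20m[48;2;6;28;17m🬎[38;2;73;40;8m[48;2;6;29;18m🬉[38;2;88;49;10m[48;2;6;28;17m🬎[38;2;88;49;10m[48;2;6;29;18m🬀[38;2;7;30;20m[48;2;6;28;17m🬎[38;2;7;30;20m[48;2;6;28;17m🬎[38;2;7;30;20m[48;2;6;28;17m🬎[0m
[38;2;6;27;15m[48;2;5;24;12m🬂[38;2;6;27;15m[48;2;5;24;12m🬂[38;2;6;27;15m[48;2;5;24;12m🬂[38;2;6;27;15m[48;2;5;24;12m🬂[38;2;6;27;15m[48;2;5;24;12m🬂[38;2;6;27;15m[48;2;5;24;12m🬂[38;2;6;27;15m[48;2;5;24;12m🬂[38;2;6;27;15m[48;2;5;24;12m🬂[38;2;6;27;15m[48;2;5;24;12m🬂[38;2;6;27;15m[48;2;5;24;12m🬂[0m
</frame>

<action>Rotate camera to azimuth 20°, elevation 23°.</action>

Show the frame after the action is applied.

<frame>
[38;2;12;45;38m[48;2;11;42;35m🬎[38;2;12;45;38m[48;2;11;42;35m🬎[38;2;12;45;38m[48;2;11;42;35m🬎[38;2;12;45;38m[48;2;11;42;35m🬎[38;2;12;45;38m[48;2;11;42;35m🬎[38;2;12;45;38m[48;2;11;42;35m🬎[38;2;12;45;38m[48;2;11;42;35m🬎[38;2;12;45;38m[48;2;11;42;35m🬎[38;2;12;45;38m[48;2;11;42;35m🬎[38;2;12;45;38m[48;2;11;42;35m🬎[0m
[38;2;11;41;33m[48;2;10;38;30m🬂[38;2;11;41;33m[48;2;10;38;30m🬂[38;2;11;41;33m[48;2;10;38;30m🬂[38;2;11;41;33m[48;2;10;38;30m🬂[38;2;11;41;33m[48;2;10;38;30m🬂[38;2;11;41;33m[48;2;10;38;30m🬂[38;2;11;41;33m[48;2;10;38;30m🬂[38;2;11;41;33m[48;2;10;38;30m🬂[38;2;11;41;33m[48;2;10;38;30m🬂[38;2;11;41;33m[48;2;10;38;30m🬂[0m
[38;2;9;35;26m[48;2;8;33;23m🬎[38;2;9;35;26m[48;2;8;33;23m🬎[38;2;9;35;26m[48;2;8;33;23m🬎[38;2;9;35;26m[48;2;8;33;23m🬎[38;2;73;40;8m[48;2;188;105;21m🬺[38;2;188;105;21m[48;2;73;40;8m🬂[38;2;88;49;10m[48;2;8;34;25m▌[38;2;9;35;26m[48;2;8;33;23m🬎[38;2;9;35;26m[48;2;8;33;23m🬎[38;2;9;35;26m[48;2;8;33;23m🬎[0m
[38;2;7;30;20m[48;2;6;28;17m🬎[38;2;7;30;20m[48;2;6;28;17m🬎[38;2;7;30;20m[48;2;6;28;17m🬎[38;2;7;30;20m[48;2;6;28;17m🬎[38;2;73;40;8m[48;2;6;28;17m🬊[38;2;73;40;8m[48;2;6;28;17m🬎[38;2;7;30;20m[48;2;6;28;17m🬎[38;2;7;30;20m[48;2;6;28;17m🬎[38;2;7;30;20m[48;2;6;28;17m🬎[38;2;7;30;20m[48;2;6;28;17m🬎[0m
[38;2;6;27;15m[48;2;5;24;12m🬂[38;2;6;27;15m[48;2;5;24;12m🬂[38;2;6;27;15m[48;2;5;24;12m🬂[38;2;6;27;15m[48;2;5;24;12m🬂[38;2;6;27;15m[48;2;5;24;12m🬂[38;2;6;27;15m[48;2;5;24;12m🬂[38;2;6;27;15m[48;2;5;24;12m🬂[38;2;6;27;15m[48;2;5;24;12m🬂[38;2;6;27;15m[48;2;5;24;12m🬂[38;2;6;27;15m[48;2;5;24;12m🬂[0m
</frame>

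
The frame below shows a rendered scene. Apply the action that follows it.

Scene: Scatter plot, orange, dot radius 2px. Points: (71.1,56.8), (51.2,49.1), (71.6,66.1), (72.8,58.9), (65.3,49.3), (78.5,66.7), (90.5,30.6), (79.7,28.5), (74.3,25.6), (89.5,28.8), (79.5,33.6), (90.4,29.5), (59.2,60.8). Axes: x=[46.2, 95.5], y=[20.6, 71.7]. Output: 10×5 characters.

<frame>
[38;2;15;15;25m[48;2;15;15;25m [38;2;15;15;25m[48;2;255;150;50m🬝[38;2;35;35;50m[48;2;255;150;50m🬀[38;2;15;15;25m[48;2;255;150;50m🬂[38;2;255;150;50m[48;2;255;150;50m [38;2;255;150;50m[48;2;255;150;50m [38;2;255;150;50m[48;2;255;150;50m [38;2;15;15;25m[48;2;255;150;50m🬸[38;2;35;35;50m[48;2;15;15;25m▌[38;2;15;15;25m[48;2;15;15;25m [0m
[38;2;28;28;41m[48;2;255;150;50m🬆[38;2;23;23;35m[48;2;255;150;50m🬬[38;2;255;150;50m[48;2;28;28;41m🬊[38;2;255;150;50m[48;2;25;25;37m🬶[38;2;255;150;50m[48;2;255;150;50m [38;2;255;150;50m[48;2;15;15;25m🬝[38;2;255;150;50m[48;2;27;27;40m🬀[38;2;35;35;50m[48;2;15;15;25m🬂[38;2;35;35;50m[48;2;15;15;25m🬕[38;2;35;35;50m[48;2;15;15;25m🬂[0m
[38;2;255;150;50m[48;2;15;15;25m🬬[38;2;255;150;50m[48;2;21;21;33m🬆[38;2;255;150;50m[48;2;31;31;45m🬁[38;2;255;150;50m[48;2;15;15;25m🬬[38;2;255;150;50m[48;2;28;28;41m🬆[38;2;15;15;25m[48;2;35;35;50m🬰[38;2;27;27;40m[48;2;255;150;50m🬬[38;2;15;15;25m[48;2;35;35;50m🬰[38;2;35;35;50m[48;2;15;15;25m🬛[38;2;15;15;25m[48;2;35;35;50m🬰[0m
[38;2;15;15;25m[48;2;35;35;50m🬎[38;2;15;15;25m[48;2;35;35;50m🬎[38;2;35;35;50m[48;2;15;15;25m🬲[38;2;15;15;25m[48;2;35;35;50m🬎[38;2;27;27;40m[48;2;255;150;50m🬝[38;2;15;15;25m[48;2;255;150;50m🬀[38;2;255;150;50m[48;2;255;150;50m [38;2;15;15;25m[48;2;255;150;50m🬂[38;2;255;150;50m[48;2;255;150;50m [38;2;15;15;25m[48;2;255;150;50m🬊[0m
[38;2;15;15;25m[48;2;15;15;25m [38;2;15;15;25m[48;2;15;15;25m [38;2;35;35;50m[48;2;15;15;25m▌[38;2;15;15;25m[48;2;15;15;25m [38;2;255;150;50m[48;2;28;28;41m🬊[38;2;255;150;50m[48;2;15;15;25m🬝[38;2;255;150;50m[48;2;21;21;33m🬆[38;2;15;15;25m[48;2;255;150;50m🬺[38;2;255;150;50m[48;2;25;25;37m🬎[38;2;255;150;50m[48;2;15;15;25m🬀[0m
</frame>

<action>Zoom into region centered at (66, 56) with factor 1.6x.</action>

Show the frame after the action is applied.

<frame>
[38;2;15;15;25m[48;2;15;15;25m [38;2;15;15;25m[48;2;15;15;25m [38;2;27;27;40m[48;2;255;150;50m🬝[38;2;15;15;25m[48;2;15;15;25m [38;2;35;35;50m[48;2;15;15;25m▌[38;2;15;15;25m[48;2;255;150;50m🬆[38;2;255;150;50m[48;2;15;15;25m🬺[38;2;15;15;25m[48;2;255;150;50m🬎[38;2;35;35;50m[48;2;255;150;50m🬀[38;2;15;15;25m[48;2;255;150;50m🬊[0m
[38;2;35;35;50m[48;2;15;15;25m🬂[38;2;23;23;35m[48;2;255;150;50m🬴[38;2;255;150;50m[48;2;255;150;50m [38;2;255;150;50m[48;2;25;25;37m🬛[38;2;35;35;50m[48;2;15;15;25m🬕[38;2;255;150;50m[48;2;20;20;31m🬠[38;2;255;150;50m[48;2;255;150;50m [38;2;255;150;50m[48;2;28;28;41m🬱[38;2;255;150;50m[48;2;28;28;41m🬊[38;2;255;150;50m[48;2;19;19;30m🬀[0m
[38;2;23;23;35m[48;2;255;150;50m🬬[38;2;15;15;25m[48;2;35;35;50m🬰[38;2;255;150;50m[48;2;31;31;45m🬁[38;2;15;15;25m[48;2;35;35;50m🬰[38;2;28;28;41m[48;2;255;150;50m🬆[38;2;255;150;50m[48;2;25;25;37m🬙[38;2;255;150;50m[48;2;15;15;25m🬝[38;2;255;150;50m[48;2;23;23;35m🬀[38;2;35;35;50m[48;2;15;15;25m🬛[38;2;15;15;25m[48;2;35;35;50m🬰[0m
[38;2;255;150;50m[48;2;255;150;50m [38;2;23;23;35m[48;2;255;150;50m🬸[38;2;35;35;50m[48;2;15;15;25m🬲[38;2;23;23;35m[48;2;255;150;50m🬺[38;2;255;150;50m[48;2;35;35;50m🬬[38;2;255;150;50m[48;2;28;28;41m🬆[38;2;35;35;50m[48;2;15;15;25m🬲[38;2;15;15;25m[48;2;35;35;50m🬎[38;2;35;35;50m[48;2;15;15;25m🬲[38;2;15;15;25m[48;2;35;35;50m🬎[0m
[38;2;255;150;50m[48;2;15;15;25m🬀[38;2;15;15;25m[48;2;15;15;25m [38;2;35;35;50m[48;2;15;15;25m▌[38;2;15;15;25m[48;2;15;15;25m [38;2;35;35;50m[48;2;15;15;25m▌[38;2;15;15;25m[48;2;15;15;25m [38;2;35;35;50m[48;2;15;15;25m▌[38;2;15;15;25m[48;2;15;15;25m [38;2;35;35;50m[48;2;15;15;25m▌[38;2;15;15;25m[48;2;15;15;25m [0m
</frame>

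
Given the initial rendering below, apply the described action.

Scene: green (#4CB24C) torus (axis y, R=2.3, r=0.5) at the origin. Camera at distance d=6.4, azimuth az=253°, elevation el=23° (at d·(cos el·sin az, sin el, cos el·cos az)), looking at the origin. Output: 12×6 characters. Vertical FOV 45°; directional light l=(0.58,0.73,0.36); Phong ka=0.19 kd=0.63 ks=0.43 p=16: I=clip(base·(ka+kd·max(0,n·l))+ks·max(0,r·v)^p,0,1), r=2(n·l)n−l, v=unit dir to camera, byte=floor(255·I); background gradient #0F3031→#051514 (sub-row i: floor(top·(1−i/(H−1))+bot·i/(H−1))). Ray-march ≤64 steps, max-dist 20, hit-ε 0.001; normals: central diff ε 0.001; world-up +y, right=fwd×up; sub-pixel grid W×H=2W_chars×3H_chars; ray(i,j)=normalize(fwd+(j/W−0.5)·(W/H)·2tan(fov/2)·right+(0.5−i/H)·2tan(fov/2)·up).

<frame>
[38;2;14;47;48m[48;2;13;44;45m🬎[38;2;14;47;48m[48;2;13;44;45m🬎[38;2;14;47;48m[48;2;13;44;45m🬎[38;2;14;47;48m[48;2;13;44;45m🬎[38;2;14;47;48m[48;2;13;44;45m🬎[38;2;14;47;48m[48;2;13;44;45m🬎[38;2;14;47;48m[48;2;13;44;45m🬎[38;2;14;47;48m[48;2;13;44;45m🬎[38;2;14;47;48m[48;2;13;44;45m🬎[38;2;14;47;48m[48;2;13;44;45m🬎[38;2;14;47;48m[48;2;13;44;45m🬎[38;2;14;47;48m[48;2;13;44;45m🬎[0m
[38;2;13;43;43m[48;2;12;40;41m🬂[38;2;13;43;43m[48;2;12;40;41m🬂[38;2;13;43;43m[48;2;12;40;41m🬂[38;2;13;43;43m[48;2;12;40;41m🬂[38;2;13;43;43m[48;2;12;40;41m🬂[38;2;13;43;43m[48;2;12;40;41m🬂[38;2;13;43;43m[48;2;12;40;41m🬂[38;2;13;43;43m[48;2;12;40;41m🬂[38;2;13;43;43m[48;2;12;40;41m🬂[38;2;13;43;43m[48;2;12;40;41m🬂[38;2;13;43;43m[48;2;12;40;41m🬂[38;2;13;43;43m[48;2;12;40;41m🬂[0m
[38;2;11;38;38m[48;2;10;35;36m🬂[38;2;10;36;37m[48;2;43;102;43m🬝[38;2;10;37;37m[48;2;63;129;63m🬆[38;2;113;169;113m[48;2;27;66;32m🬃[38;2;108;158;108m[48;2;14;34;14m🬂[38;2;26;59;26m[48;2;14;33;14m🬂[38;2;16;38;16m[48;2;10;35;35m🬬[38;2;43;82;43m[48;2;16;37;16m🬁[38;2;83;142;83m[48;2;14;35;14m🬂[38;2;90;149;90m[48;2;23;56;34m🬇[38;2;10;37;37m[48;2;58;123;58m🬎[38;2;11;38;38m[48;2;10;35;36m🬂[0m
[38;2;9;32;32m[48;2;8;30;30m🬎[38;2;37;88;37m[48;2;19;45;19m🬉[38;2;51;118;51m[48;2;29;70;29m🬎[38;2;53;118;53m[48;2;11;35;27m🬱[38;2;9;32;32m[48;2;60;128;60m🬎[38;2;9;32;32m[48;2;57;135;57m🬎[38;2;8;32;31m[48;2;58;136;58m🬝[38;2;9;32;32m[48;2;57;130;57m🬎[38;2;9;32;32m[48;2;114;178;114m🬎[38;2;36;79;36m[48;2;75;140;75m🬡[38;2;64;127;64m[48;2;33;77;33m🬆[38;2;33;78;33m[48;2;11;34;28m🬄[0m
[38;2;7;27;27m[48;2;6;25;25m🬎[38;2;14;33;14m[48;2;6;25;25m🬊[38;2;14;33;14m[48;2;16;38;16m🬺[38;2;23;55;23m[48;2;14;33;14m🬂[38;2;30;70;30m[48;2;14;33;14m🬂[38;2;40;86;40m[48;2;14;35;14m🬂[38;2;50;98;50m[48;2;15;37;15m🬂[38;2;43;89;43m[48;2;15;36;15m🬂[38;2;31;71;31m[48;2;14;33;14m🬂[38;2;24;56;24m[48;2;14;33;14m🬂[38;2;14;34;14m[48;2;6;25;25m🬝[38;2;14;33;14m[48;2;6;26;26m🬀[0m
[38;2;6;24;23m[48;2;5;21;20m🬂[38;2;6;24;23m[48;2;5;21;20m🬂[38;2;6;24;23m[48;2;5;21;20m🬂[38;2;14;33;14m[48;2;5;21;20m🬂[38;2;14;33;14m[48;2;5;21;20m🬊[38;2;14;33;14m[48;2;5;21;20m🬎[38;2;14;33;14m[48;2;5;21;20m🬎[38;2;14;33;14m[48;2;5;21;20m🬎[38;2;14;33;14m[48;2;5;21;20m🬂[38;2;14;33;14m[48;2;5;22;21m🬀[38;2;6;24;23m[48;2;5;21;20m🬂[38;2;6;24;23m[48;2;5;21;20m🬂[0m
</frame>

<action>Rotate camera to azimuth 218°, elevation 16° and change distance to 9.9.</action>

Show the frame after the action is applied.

<frame>
[38;2;14;47;48m[48;2;13;44;45m🬎[38;2;14;47;48m[48;2;13;44;45m🬎[38;2;14;47;48m[48;2;13;44;45m🬎[38;2;14;47;48m[48;2;13;44;45m🬎[38;2;14;47;48m[48;2;13;44;45m🬎[38;2;14;47;48m[48;2;13;44;45m🬎[38;2;14;47;48m[48;2;13;44;45m🬎[38;2;14;47;48m[48;2;13;44;45m🬎[38;2;14;47;48m[48;2;13;44;45m🬎[38;2;14;47;48m[48;2;13;44;45m🬎[38;2;14;47;48m[48;2;13;44;45m🬎[38;2;14;47;48m[48;2;13;44;45m🬎[0m
[38;2;13;43;43m[48;2;12;40;41m🬂[38;2;13;43;43m[48;2;12;40;41m🬂[38;2;13;43;43m[48;2;12;40;41m🬂[38;2;13;43;43m[48;2;12;40;41m🬂[38;2;13;43;43m[48;2;12;40;41m🬂[38;2;13;43;43m[48;2;12;40;41m🬂[38;2;13;43;43m[48;2;12;40;41m🬂[38;2;13;43;43m[48;2;12;40;41m🬂[38;2;13;43;43m[48;2;12;40;41m🬂[38;2;13;43;43m[48;2;12;40;41m🬂[38;2;13;43;43m[48;2;12;40;41m🬂[38;2;13;43;43m[48;2;12;40;41m🬂[0m
[38;2;11;38;38m[48;2;10;35;36m🬂[38;2;11;38;38m[48;2;10;35;36m🬂[38;2;11;38;38m[48;2;10;35;36m🬂[38;2;10;36;37m[48;2;54;118;54m🬝[38;2;26;61;26m[48;2;11;36;32m🬏[38;2;51;117;51m[48;2;12;35;28m🬇[38;2;54;118;54m[48;2;12;35;26m🬋[38;2;10;37;37m[48;2;17;41;17m🬎[38;2;10;37;37m[48;2;60;122;60m🬎[38;2;11;38;38m[48;2;10;35;36m🬂[38;2;11;38;38m[48;2;10;35;36m🬂[38;2;11;38;38m[48;2;10;35;36m🬂[0m
[38;2;9;32;32m[48;2;8;30;30m🬎[38;2;9;32;32m[48;2;8;30;30m🬎[38;2;9;32;32m[48;2;8;30;30m🬎[38;2;85;142;85m[48;2;17;43;21m🬁[38;2;56;122;56m[48;2;16;38;16m🬀[38;2;11;33;23m[48;2;23;55;23m🬰[38;2;11;33;23m[48;2;22;53;22m🬰[38;2;9;33;33m[48;2;15;35;15m🬀[38;2;43;101;43m[48;2;14;33;14m🬂[38;2;17;40;17m[48;2;8;31;31m🬄[38;2;9;32;32m[48;2;8;30;30m🬎[38;2;9;32;32m[48;2;8;30;30m🬎[0m
[38;2;7;27;27m[48;2;6;25;25m🬎[38;2;7;27;27m[48;2;6;25;25m🬎[38;2;7;27;27m[48;2;6;25;25m🬎[38;2;7;27;27m[48;2;6;25;25m🬎[38;2;7;27;27m[48;2;6;25;25m🬎[38;2;14;33;14m[48;2;6;26;25m🬂[38;2;14;33;14m[48;2;6;26;25m🬂[38;2;14;33;14m[48;2;6;26;26m🬀[38;2;7;27;27m[48;2;6;25;25m🬎[38;2;7;27;27m[48;2;6;25;25m🬎[38;2;7;27;27m[48;2;6;25;25m🬎[38;2;7;27;27m[48;2;6;25;25m🬎[0m
[38;2;6;24;23m[48;2;5;21;20m🬂[38;2;6;24;23m[48;2;5;21;20m🬂[38;2;6;24;23m[48;2;5;21;20m🬂[38;2;6;24;23m[48;2;5;21;20m🬂[38;2;6;24;23m[48;2;5;21;20m🬂[38;2;6;24;23m[48;2;5;21;20m🬂[38;2;6;24;23m[48;2;5;21;20m🬂[38;2;6;24;23m[48;2;5;21;20m🬂[38;2;6;24;23m[48;2;5;21;20m🬂[38;2;6;24;23m[48;2;5;21;20m🬂[38;2;6;24;23m[48;2;5;21;20m🬂[38;2;6;24;23m[48;2;5;21;20m🬂[0m
</frame>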